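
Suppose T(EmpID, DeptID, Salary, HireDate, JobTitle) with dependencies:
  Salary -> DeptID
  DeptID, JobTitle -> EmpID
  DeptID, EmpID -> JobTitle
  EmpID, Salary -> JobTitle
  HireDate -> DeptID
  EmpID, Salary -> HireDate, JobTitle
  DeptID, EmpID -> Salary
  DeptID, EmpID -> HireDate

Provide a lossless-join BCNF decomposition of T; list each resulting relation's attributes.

Candidate keys of the original relation: {DeptID, EmpID}, {DeptID, JobTitle}, {EmpID, HireDate}, {EmpID, Salary}, {HireDate, JobTitle}, {JobTitle, Salary}.
Within {DeptID, EmpID, HireDate, JobTitle, Salary}: {Salary}⁺ ∩ {DeptID, EmpID, HireDate, JobTitle, Salary} = {DeptID, Salary}, not the whole set, so Salary -> DeptID violates BCNF; decompose into {DeptID, Salary} and {EmpID, HireDate, JobTitle, Salary}.
{DeptID, Salary}: every determinant is a superkey — BCNF.
{EmpID, HireDate, JobTitle, Salary}: every determinant is a superkey — BCNF.

{DeptID, Salary}; {EmpID, HireDate, JobTitle, Salary}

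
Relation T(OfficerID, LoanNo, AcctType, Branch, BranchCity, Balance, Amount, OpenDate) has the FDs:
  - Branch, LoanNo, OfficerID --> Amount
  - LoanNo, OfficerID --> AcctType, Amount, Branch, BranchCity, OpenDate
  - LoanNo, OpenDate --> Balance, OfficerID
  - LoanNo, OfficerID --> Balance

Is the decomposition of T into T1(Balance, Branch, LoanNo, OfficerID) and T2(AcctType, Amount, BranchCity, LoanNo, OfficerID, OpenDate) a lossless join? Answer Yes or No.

The shared attributes are {LoanNo, OfficerID} and {LoanNo, OfficerID}⁺ = {AcctType, Amount, Balance, Branch, BranchCity, LoanNo, OfficerID, OpenDate}.
This includes all of T1, so the common attributes are a superkey of T1 — the join is lossless.

Yes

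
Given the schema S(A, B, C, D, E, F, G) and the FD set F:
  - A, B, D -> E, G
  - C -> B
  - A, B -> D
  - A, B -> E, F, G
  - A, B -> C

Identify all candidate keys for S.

{A, B}, {A, C}

No FD produces {A}, so it must be in every candidate key.
Closure of {A, B} is {A, B, C, D, E, F, G}, the whole schema; {A, B} is a candidate key.
Closure of {A, C} is {A, B, C, D, E, F, G}, the whole schema; {A, C} is a candidate key.
Any other superkey properly contains one of these, so there are no further candidate keys.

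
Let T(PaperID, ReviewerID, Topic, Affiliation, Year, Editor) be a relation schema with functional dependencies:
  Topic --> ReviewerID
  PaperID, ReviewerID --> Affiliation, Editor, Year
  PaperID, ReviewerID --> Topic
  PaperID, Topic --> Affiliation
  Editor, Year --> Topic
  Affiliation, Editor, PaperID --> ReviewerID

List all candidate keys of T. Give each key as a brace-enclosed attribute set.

{Affiliation, Editor, PaperID}, {Editor, PaperID, Year}, {PaperID, ReviewerID}, {PaperID, Topic}

No FD produces {PaperID}, so it must be in every candidate key.
{PaperID, ReviewerID}⁺ = {Affiliation, Editor, PaperID, ReviewerID, Topic, Year}, which is every attribute, so {PaperID, ReviewerID} is a candidate key.
{PaperID, Topic}⁺ = {Affiliation, Editor, PaperID, ReviewerID, Topic, Year}, which is every attribute, so {PaperID, Topic} is a candidate key.
{Affiliation, Editor, PaperID}⁺ = {Affiliation, Editor, PaperID, ReviewerID, Topic, Year}, which is every attribute, so {Affiliation, Editor, PaperID} is a candidate key.
{Editor, PaperID, Year}⁺ = {Affiliation, Editor, PaperID, ReviewerID, Topic, Year}, which is every attribute, so {Editor, PaperID, Year} is a candidate key.
No proper subset of any of these is a key, and no other minimal superkey exists.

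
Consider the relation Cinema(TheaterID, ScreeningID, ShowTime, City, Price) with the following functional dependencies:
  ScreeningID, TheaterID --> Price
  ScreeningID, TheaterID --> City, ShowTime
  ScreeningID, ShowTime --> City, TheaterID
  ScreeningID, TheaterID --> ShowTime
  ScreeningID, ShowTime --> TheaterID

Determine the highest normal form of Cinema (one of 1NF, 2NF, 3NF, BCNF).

Candidate keys: {ScreeningID, ShowTime}, {ScreeningID, TheaterID}. Prime attributes: {ScreeningID, ShowTime, TheaterID}.
The left-hand side of every FD is a superkey, so BCNF is satisfied.

BCNF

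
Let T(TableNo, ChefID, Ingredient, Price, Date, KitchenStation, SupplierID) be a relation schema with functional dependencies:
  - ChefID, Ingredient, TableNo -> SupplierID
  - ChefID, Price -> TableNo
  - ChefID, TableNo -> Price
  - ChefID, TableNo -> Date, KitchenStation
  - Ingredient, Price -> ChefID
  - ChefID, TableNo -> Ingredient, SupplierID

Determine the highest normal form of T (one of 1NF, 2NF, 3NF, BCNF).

BCNF

Candidate keys: {ChefID, Price}, {ChefID, TableNo}, {Ingredient, Price}. Prime attributes: {ChefID, Ingredient, Price, TableNo}.
Every FD has a superkey on the left, so the relation is in BCNF.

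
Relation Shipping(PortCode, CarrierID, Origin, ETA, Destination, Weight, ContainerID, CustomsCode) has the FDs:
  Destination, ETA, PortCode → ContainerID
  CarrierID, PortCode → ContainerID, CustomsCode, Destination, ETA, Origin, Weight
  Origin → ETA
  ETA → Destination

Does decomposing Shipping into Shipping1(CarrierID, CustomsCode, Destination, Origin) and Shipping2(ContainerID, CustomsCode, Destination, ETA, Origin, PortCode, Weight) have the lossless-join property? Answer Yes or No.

No

The shared attributes are {CustomsCode, Destination, Origin} and {CustomsCode, Destination, Origin}⁺ = {CustomsCode, Destination, ETA, Origin}.
Neither Shipping1 nor Shipping2 is contained in that closure, so the decomposition is lossy.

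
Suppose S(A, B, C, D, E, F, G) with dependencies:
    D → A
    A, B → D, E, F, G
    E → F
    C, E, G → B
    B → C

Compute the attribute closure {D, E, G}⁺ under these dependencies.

Start with {D, E, G}.
D → A applies; add {A} → now {A, D, E, G}.
E → F applies; add {F} → now {A, D, E, F, G}.
No further FD applies.

{A, D, E, F, G}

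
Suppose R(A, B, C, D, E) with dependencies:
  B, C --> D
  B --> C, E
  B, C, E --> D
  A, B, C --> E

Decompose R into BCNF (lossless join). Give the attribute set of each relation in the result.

{A, B}; {B, C, D, E}

Candidate key of the original relation: {A, B}.
Within {A, B, C, D, E}: {B, C}⁺ ∩ {A, B, C, D, E} = {B, C, D, E}, not the whole set, so B, C --> D, E violates BCNF; decompose into {B, C, D, E} and {A, B, C}.
{B, C, D, E} has no BCNF violation.
Within {A, B, C}: {B}⁺ ∩ {A, B, C} = {B, C}, not the whole set, so B --> C violates BCNF; decompose into {B, C} and {A, B}.
{B, C} has no BCNF violation.
{A, B} has no BCNF violation.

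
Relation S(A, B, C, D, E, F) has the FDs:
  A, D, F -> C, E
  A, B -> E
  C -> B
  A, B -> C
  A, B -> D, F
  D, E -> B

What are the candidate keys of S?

{A, B}, {A, C}, {A, D, E}, {A, D, F}

{A} never appears on the right of any FD, so every key must include it.
Closure of {A, B} is {A, B, C, D, E, F}, the whole schema; {A, B} is a candidate key.
Closure of {A, C} is {A, B, C, D, E, F}, the whole schema; {A, C} is a candidate key.
Closure of {A, D, E} is {A, B, C, D, E, F}, the whole schema; {A, D, E} is a candidate key.
Closure of {A, D, F} is {A, B, C, D, E, F}, the whole schema; {A, D, F} is a candidate key.
No proper subset of any of these is a key, and no other minimal superkey exists.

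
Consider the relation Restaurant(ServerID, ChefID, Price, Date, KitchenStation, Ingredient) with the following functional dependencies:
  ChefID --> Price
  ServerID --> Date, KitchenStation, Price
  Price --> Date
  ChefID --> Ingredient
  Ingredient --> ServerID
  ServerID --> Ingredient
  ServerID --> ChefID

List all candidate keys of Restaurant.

{ChefID}, {Ingredient}, {ServerID}

{ChefID}⁺ = {ChefID, Date, Ingredient, KitchenStation, Price, ServerID}, which is every attribute, so {ChefID} is a candidate key.
{Ingredient}⁺ = {ChefID, Date, Ingredient, KitchenStation, Price, ServerID}, which is every attribute, so {Ingredient} is a candidate key.
{ServerID}⁺ = {ChefID, Date, Ingredient, KitchenStation, Price, ServerID}, which is every attribute, so {ServerID} is a candidate key.
Any other superkey properly contains one of these, so there are no further candidate keys.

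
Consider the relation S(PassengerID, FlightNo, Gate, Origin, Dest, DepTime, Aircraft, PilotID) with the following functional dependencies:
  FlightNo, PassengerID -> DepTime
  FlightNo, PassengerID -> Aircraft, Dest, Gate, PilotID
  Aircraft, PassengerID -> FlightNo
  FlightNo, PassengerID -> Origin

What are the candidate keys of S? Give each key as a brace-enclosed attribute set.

{Aircraft, PassengerID}, {FlightNo, PassengerID}

No FD produces {PassengerID}, so it must be in every candidate key.
{Aircraft, PassengerID} is a candidate key since {Aircraft, PassengerID}⁺ = {Aircraft, DepTime, Dest, FlightNo, Gate, Origin, PassengerID, PilotID} covers every attribute.
{FlightNo, PassengerID} is a candidate key since {FlightNo, PassengerID}⁺ = {Aircraft, DepTime, Dest, FlightNo, Gate, Origin, PassengerID, PilotID} covers every attribute.
Any other superkey properly contains one of these, so there are no further candidate keys.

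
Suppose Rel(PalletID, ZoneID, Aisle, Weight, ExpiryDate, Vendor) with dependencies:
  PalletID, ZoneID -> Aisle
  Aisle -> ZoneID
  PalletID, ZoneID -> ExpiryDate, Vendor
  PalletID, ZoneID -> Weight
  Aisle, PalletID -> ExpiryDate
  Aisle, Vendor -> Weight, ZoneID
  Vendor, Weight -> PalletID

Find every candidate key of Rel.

{Aisle, PalletID} is a candidate key since {Aisle, PalletID}⁺ = {Aisle, ExpiryDate, PalletID, Vendor, Weight, ZoneID} covers every attribute.
{Aisle, Vendor} is a candidate key since {Aisle, Vendor}⁺ = {Aisle, ExpiryDate, PalletID, Vendor, Weight, ZoneID} covers every attribute.
{PalletID, ZoneID} is a candidate key since {PalletID, ZoneID}⁺ = {Aisle, ExpiryDate, PalletID, Vendor, Weight, ZoneID} covers every attribute.
{Vendor, Weight, ZoneID} is a candidate key since {Vendor, Weight, ZoneID}⁺ = {Aisle, ExpiryDate, PalletID, Vendor, Weight, ZoneID} covers every attribute.
No proper subset of any of these is a key, and no other minimal superkey exists.

{Aisle, PalletID}, {Aisle, Vendor}, {PalletID, ZoneID}, {Vendor, Weight, ZoneID}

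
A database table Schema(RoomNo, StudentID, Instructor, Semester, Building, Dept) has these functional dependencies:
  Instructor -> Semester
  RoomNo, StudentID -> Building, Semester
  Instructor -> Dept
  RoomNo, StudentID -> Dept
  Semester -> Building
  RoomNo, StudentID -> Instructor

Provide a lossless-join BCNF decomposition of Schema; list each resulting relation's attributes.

{Building, Semester}; {Dept, Instructor, Semester}; {Instructor, RoomNo, StudentID}

Candidate key of the original relation: {RoomNo, StudentID}.
In {Building, Dept, Instructor, RoomNo, Semester, StudentID}, {Instructor} is not a superkey ({Instructor}⁺ restricted to this set is {Building, Dept, Instructor, Semester}), so split on Instructor -> Building, Dept, Semester into {Building, Dept, Instructor, Semester} and {Instructor, RoomNo, StudentID}.
In {Building, Dept, Instructor, Semester}, {Semester} is not a superkey ({Semester}⁺ restricted to this set is {Building, Semester}), so split on Semester -> Building into {Building, Semester} and {Dept, Instructor, Semester}.
{Building, Semester}: every determinant is a superkey — BCNF.
{Dept, Instructor, Semester}: every determinant is a superkey — BCNF.
{Instructor, RoomNo, StudentID}: every determinant is a superkey — BCNF.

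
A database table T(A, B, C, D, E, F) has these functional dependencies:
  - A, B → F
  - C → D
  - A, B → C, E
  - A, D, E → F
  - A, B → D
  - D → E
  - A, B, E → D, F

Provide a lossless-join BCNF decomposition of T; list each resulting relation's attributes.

{A, B, C}; {A, C, F}; {C, D}; {D, E}

Candidate key of the original relation: {A, B}.
In {A, B, C, D, E, F}, {C} is not a superkey ({C}⁺ restricted to this set is {C, D, E}), so split on C → D, E into {C, D, E} and {A, B, C, F}.
In {C, D, E}, {D} is not a superkey ({D}⁺ restricted to this set is {D, E}), so split on D → E into {D, E} and {C, D}.
{D, E}: every determinant is a superkey — BCNF.
{C, D}: every determinant is a superkey — BCNF.
In {A, B, C, F}, {A, C} is not a superkey ({A, C}⁺ restricted to this set is {A, C, F}), so split on A, C → F into {A, C, F} and {A, B, C}.
{A, C, F}: every determinant is a superkey — BCNF.
{A, B, C}: every determinant is a superkey — BCNF.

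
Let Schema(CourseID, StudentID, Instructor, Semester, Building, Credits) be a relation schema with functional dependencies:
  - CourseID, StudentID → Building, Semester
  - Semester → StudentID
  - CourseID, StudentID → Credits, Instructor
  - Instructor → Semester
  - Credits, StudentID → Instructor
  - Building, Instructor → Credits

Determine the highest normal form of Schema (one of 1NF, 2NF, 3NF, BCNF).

2NF

Candidate keys: {CourseID, Instructor}, {CourseID, Semester}, {CourseID, StudentID}. Prime attributes: {CourseID, Instructor, Semester, StudentID}.
For Semester → StudentID we have {Semester}⁺ = {Semester, StudentID}; {Semester} is not a superkey, so BCNF fails.
Building, Instructor → Credits has non-prime {Credits} on the right and a non-superkey on the left, so 3NF fails.
Checking every proper subset of each key, none determines a non-prime attribute — 2NF is satisfied.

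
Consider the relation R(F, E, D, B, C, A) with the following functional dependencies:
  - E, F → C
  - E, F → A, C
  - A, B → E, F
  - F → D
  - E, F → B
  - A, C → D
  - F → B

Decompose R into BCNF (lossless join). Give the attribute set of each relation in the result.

Candidate keys of the original relation: {A, B}, {A, F}, {E, F}.
Within {A, B, C, D, E, F}: {F}⁺ ∩ {A, B, C, D, E, F} = {B, D, F}, not the whole set, so F → B, D violates BCNF; decompose into {B, D, F} and {A, C, E, F}.
{B, D, F} has no BCNF violation.
{A, C, E, F} has no BCNF violation.

{A, C, E, F}; {B, D, F}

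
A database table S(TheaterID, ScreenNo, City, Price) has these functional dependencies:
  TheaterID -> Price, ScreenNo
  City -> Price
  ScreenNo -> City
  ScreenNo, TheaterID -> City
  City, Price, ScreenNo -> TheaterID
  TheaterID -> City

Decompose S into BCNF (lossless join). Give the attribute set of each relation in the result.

{City, Price}; {City, ScreenNo, TheaterID}

Candidate keys of the original relation: {ScreenNo}, {TheaterID}.
In {City, Price, ScreenNo, TheaterID}, {City} is not a superkey ({City}⁺ restricted to this set is {City, Price}), so split on City -> Price into {City, Price} and {City, ScreenNo, TheaterID}.
{City, Price} has no BCNF violation.
{City, ScreenNo, TheaterID} has no BCNF violation.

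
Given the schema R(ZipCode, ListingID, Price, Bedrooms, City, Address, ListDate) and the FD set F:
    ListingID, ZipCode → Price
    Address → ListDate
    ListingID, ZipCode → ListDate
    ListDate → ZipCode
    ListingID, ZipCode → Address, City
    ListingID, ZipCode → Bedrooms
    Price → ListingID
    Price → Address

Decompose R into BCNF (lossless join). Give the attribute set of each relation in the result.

{Address, Bedrooms, City, ListingID, Price}; {Address, ListDate}; {ListDate, ZipCode}

Candidate keys of the original relation: {Address, ListingID}, {ListDate, ListingID}, {ListingID, ZipCode}, {Price}.
Within {Address, Bedrooms, City, ListDate, ListingID, Price, ZipCode}: {Address}⁺ ∩ {Address, Bedrooms, City, ListDate, ListingID, Price, ZipCode} = {Address, ListDate, ZipCode}, not the whole set, so Address → ListDate, ZipCode violates BCNF; decompose into {Address, ListDate, ZipCode} and {Address, Bedrooms, City, ListingID, Price}.
Within {Address, ListDate, ZipCode}: {ListDate}⁺ ∩ {Address, ListDate, ZipCode} = {ListDate, ZipCode}, not the whole set, so ListDate → ZipCode violates BCNF; decompose into {ListDate, ZipCode} and {Address, ListDate}.
{ListDate, ZipCode} has no BCNF violation.
{Address, ListDate} has no BCNF violation.
{Address, Bedrooms, City, ListingID, Price} has no BCNF violation.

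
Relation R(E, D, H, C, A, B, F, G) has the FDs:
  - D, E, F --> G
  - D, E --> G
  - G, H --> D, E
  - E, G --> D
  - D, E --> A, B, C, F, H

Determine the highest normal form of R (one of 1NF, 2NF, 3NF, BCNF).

BCNF

Candidate keys: {D, E}, {E, G}, {G, H}. Prime attributes: {D, E, G, H}.
Every FD has a superkey on the left, so the relation is in BCNF.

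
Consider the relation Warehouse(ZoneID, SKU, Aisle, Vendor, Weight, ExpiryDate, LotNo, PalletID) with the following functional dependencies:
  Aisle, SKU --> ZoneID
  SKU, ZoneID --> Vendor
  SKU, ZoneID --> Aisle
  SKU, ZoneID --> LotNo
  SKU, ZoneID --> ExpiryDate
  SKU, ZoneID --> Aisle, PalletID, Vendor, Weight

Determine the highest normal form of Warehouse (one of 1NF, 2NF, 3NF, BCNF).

Candidate keys: {Aisle, SKU}, {SKU, ZoneID}. Prime attributes: {Aisle, SKU, ZoneID}.
Every FD has a superkey on the left, so the relation is in BCNF.

BCNF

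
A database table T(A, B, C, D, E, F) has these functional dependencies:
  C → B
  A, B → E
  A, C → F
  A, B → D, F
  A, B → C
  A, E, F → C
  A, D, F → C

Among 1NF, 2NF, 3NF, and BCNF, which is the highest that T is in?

3NF

Candidate keys: {A, B}, {A, C}, {A, D, F}, {A, E, F}. Prime attributes: {A, B, C, D, E, F}.
C → B breaks BCNF: {C}⁺ = {B, C}, so {C} is not a superkey.
But every attribute on its right side ({B}) is prime, and the same holds for every other non-superkey FD, so 3NF still holds.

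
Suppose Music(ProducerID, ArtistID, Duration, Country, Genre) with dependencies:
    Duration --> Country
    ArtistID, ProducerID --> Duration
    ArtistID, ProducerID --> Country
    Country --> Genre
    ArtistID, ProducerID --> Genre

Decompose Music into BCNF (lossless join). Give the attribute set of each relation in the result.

Candidate key of the original relation: {ArtistID, ProducerID}.
{ArtistID, Country, Duration, Genre, ProducerID}: {Duration} determines {Country, Duration, Genre} here but is not a superkey — split on Duration --> Country, Genre, giving {Country, Duration, Genre} and {ArtistID, Duration, ProducerID}.
{Country, Duration, Genre}: {Country} determines {Country, Genre} here but is not a superkey — split on Country --> Genre, giving {Country, Genre} and {Country, Duration}.
{Country, Genre} is in BCNF.
{Country, Duration} is in BCNF.
{ArtistID, Duration, ProducerID} is in BCNF.

{ArtistID, Duration, ProducerID}; {Country, Duration}; {Country, Genre}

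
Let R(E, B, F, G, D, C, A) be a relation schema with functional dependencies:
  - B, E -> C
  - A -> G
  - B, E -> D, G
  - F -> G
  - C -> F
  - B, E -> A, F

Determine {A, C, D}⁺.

{A, C, D, F, G}

Start with {A, C, D}.
A -> G applies; add {G} → now {A, C, D, G}.
C -> F applies; add {F} → now {A, C, D, F, G}.
No further FD applies.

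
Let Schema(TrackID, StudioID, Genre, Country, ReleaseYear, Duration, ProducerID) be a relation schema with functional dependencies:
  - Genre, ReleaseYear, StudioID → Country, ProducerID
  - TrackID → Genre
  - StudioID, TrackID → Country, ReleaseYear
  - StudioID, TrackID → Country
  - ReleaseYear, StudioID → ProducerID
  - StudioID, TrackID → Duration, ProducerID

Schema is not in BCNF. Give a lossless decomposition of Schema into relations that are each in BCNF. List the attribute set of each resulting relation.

{Country, Genre, ReleaseYear, StudioID}; {Duration, ReleaseYear, StudioID, TrackID}; {Genre, TrackID}; {ProducerID, ReleaseYear, StudioID}

Candidate key of the original relation: {StudioID, TrackID}.
{Country, Duration, Genre, ProducerID, ReleaseYear, StudioID, TrackID}: {Genre, ReleaseYear, StudioID} determines {Country, Genre, ProducerID, ReleaseYear, StudioID} here but is not a superkey — split on Genre, ReleaseYear, StudioID → Country, ProducerID, giving {Country, Genre, ProducerID, ReleaseYear, StudioID} and {Duration, Genre, ReleaseYear, StudioID, TrackID}.
{Country, Genre, ProducerID, ReleaseYear, StudioID}: {ReleaseYear, StudioID} determines {ProducerID, ReleaseYear, StudioID} here but is not a superkey — split on ReleaseYear, StudioID → ProducerID, giving {ProducerID, ReleaseYear, StudioID} and {Country, Genre, ReleaseYear, StudioID}.
{ProducerID, ReleaseYear, StudioID} has no BCNF violation.
{Country, Genre, ReleaseYear, StudioID} has no BCNF violation.
{Duration, Genre, ReleaseYear, StudioID, TrackID}: {TrackID} determines {Genre, TrackID} here but is not a superkey — split on TrackID → Genre, giving {Genre, TrackID} and {Duration, ReleaseYear, StudioID, TrackID}.
{Genre, TrackID} has no BCNF violation.
{Duration, ReleaseYear, StudioID, TrackID} has no BCNF violation.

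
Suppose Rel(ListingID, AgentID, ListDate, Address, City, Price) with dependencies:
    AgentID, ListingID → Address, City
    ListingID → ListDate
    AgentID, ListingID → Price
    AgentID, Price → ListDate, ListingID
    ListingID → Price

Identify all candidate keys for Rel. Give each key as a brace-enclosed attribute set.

{AgentID, ListingID}, {AgentID, Price}

Attributes never on any right-hand side: {AgentID} — every candidate key must contain it.
{AgentID, ListingID}⁺ = {Address, AgentID, City, ListDate, ListingID, Price}, which is every attribute, so {AgentID, ListingID} is a candidate key.
{AgentID, Price}⁺ = {Address, AgentID, City, ListDate, ListingID, Price}, which is every attribute, so {AgentID, Price} is a candidate key.
Any other superkey properly contains one of these, so there are no further candidate keys.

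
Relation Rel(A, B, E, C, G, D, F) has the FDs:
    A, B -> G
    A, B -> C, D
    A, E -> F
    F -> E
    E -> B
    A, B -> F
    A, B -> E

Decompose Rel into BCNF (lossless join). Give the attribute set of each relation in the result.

Candidate keys of the original relation: {A, B}, {A, E}, {A, F}.
Within {A, B, C, D, E, F, G}: {F}⁺ ∩ {A, B, C, D, E, F, G} = {B, E, F}, not the whole set, so F -> B, E violates BCNF; decompose into {B, E, F} and {A, C, D, F, G}.
Within {B, E, F}: {E}⁺ ∩ {B, E, F} = {B, E}, not the whole set, so E -> B violates BCNF; decompose into {B, E} and {E, F}.
{B, E} is in BCNF.
{E, F} is in BCNF.
{A, C, D, F, G} is in BCNF.

{A, C, D, F, G}; {B, E}; {E, F}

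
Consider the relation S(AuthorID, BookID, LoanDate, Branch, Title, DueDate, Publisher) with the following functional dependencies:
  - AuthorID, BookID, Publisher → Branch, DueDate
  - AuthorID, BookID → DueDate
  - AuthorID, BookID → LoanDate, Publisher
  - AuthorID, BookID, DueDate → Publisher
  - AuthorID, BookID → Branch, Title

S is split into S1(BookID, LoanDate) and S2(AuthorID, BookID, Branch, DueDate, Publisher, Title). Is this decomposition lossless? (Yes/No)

S1 ∩ S2 = {BookID}; its closure under F is {BookID}.
S1 ⊄ {BookID} and S2 ⊄ {BookID}, so the split is lossy.

No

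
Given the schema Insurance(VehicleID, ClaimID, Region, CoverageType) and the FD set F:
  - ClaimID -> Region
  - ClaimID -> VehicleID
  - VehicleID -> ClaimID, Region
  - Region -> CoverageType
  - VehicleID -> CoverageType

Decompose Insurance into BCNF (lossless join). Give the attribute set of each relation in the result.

Candidate keys of the original relation: {ClaimID}, {VehicleID}.
{ClaimID, CoverageType, Region, VehicleID}: {Region} determines {CoverageType, Region} here but is not a superkey — split on Region -> CoverageType, giving {CoverageType, Region} and {ClaimID, Region, VehicleID}.
{CoverageType, Region} has no BCNF violation.
{ClaimID, Region, VehicleID} has no BCNF violation.

{ClaimID, Region, VehicleID}; {CoverageType, Region}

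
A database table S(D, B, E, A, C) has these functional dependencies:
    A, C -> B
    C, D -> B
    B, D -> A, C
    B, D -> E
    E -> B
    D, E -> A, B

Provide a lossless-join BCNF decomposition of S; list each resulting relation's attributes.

{A, B, C}; {A, C, D, E}

Candidate keys of the original relation: {B, D}, {C, D}, {D, E}.
In {A, B, C, D, E}, {A, C} is not a superkey ({A, C}⁺ restricted to this set is {A, B, C}), so split on A, C -> B into {A, B, C} and {A, C, D, E}.
{A, B, C}: every determinant is a superkey — BCNF.
{A, C, D, E}: every determinant is a superkey — BCNF.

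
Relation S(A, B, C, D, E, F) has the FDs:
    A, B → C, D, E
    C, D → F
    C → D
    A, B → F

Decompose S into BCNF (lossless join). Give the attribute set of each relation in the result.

{A, B, C, E}; {C, D, F}

Candidate key of the original relation: {A, B}.
In {A, B, C, D, E, F}, {C, D} is not a superkey ({C, D}⁺ restricted to this set is {C, D, F}), so split on C, D → F into {C, D, F} and {A, B, C, D, E}.
{C, D, F} is in BCNF.
In {A, B, C, D, E}, {C} is not a superkey ({C}⁺ restricted to this set is {C, D}), so split on C → D into {C, D} and {A, B, C, E}.
{C, D} is in BCNF.
{A, B, C, E} is in BCNF.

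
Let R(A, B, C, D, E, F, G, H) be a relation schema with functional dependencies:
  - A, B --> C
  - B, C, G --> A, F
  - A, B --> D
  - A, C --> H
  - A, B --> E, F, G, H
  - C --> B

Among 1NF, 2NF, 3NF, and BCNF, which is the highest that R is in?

Candidate keys: {A, B}, {A, C}, {C, G}. Prime attributes: {A, B, C, G}.
C --> B: {C}⁺ = {B, C}, which is not all of the attributes, so the left side is not a superkey — BCNF is violated.
But every attribute on its right side ({B}) is prime, and the same holds for every other non-superkey FD, so 3NF still holds.

3NF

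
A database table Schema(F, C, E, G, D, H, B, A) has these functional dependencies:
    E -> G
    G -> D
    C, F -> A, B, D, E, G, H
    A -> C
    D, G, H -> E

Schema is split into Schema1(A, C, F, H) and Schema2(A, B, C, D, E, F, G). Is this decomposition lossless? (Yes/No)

Schema1 ∩ Schema2 = {A, C, F}; its closure under F is {A, B, C, D, E, F, G, H}.
Since Schema1 ⊆ {A, B, C, D, E, F, G, H}, the intersection is a superkey of Schema1; the decomposition is lossless.

Yes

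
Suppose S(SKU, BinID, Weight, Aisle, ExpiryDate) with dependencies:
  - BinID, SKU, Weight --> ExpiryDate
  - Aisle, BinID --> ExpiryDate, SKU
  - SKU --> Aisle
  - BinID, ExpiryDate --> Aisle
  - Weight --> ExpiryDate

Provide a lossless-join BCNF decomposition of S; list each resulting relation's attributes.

{Aisle, BinID, Weight}; {Aisle, SKU}; {BinID, ExpiryDate, SKU}

Candidate key of the original relation: {BinID, Weight}.
In {Aisle, BinID, ExpiryDate, SKU, Weight}, {Aisle, BinID} is not a superkey ({Aisle, BinID}⁺ restricted to this set is {Aisle, BinID, ExpiryDate, SKU}), so split on Aisle, BinID --> ExpiryDate, SKU into {Aisle, BinID, ExpiryDate, SKU} and {Aisle, BinID, Weight}.
In {Aisle, BinID, ExpiryDate, SKU}, {SKU} is not a superkey ({SKU}⁺ restricted to this set is {Aisle, SKU}), so split on SKU --> Aisle into {Aisle, SKU} and {BinID, ExpiryDate, SKU}.
{Aisle, SKU} has no BCNF violation.
{BinID, ExpiryDate, SKU} has no BCNF violation.
{Aisle, BinID, Weight} has no BCNF violation.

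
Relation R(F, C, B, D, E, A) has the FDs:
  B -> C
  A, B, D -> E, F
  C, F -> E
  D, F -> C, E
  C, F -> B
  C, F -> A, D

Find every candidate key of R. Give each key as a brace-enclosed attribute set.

{B, F} is a candidate key since {B, F}⁺ = {A, B, C, D, E, F} covers every attribute.
{C, F} is a candidate key since {C, F}⁺ = {A, B, C, D, E, F} covers every attribute.
{D, F} is a candidate key since {D, F}⁺ = {A, B, C, D, E, F} covers every attribute.
{A, B, D} is a candidate key since {A, B, D}⁺ = {A, B, C, D, E, F} covers every attribute.
Any other superkey properly contains one of these, so there are no further candidate keys.

{A, B, D}, {B, F}, {C, F}, {D, F}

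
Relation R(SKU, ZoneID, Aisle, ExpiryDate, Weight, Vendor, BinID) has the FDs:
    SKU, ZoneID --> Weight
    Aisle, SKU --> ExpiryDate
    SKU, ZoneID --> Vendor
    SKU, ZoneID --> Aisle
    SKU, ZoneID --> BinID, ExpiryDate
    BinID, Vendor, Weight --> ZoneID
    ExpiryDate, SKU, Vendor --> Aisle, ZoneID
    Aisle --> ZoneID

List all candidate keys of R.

{Aisle, SKU}, {BinID, SKU, Vendor, Weight}, {ExpiryDate, SKU, Vendor}, {SKU, ZoneID}

Attributes never on any right-hand side: {SKU} — every candidate key must contain it.
{Aisle, SKU}⁺ = {Aisle, BinID, ExpiryDate, SKU, Vendor, Weight, ZoneID}, which is every attribute, so {Aisle, SKU} is a candidate key.
{SKU, ZoneID}⁺ = {Aisle, BinID, ExpiryDate, SKU, Vendor, Weight, ZoneID}, which is every attribute, so {SKU, ZoneID} is a candidate key.
{ExpiryDate, SKU, Vendor}⁺ = {Aisle, BinID, ExpiryDate, SKU, Vendor, Weight, ZoneID}, which is every attribute, so {ExpiryDate, SKU, Vendor} is a candidate key.
{BinID, SKU, Vendor, Weight}⁺ = {Aisle, BinID, ExpiryDate, SKU, Vendor, Weight, ZoneID}, which is every attribute, so {BinID, SKU, Vendor, Weight} is a candidate key.
Any other superkey properly contains one of these, so there are no further candidate keys.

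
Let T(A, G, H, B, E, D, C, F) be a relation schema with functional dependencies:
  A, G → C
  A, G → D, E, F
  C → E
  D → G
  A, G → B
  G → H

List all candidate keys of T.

{A} never appears on the right of any FD, so every key must include it.
{A, D}⁺ = {A, B, C, D, E, F, G, H} — all of the relation — so {A, D} is a candidate key.
{A, G}⁺ = {A, B, C, D, E, F, G, H} — all of the relation — so {A, G} is a candidate key.
Any other superkey properly contains one of these, so there are no further candidate keys.

{A, D}, {A, G}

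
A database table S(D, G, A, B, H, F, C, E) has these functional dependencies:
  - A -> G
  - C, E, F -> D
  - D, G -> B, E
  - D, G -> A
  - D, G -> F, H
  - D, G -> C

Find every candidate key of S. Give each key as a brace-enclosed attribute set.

{A, D} is a candidate key since {A, D}⁺ = {A, B, C, D, E, F, G, H} covers every attribute.
{D, G} is a candidate key since {D, G}⁺ = {A, B, C, D, E, F, G, H} covers every attribute.
{A, C, E, F} is a candidate key since {A, C, E, F}⁺ = {A, B, C, D, E, F, G, H} covers every attribute.
{C, E, F, G} is a candidate key since {C, E, F, G}⁺ = {A, B, C, D, E, F, G, H} covers every attribute.
These are minimal and exhaustive — every other superkey contains one of them.

{A, C, E, F}, {A, D}, {C, E, F, G}, {D, G}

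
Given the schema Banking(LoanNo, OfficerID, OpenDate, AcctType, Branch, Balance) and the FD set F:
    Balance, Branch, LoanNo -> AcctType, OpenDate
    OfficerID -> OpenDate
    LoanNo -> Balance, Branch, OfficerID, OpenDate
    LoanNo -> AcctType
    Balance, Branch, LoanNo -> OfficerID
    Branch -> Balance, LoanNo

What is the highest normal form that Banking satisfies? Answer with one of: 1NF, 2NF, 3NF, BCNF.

Candidate keys: {Branch}, {LoanNo}. Prime attributes: {Branch, LoanNo}.
OfficerID -> OpenDate: {OfficerID}⁺ = {OfficerID, OpenDate}, which is not all of the attributes, so the left side is not a superkey — BCNF is violated.
Because {OpenDate} is non-prime and the left side of OfficerID -> OpenDate is not a superkey, the relation is not in 3NF.
With only single-attribute keys there can be no partial dependency, so 2NF holds.

2NF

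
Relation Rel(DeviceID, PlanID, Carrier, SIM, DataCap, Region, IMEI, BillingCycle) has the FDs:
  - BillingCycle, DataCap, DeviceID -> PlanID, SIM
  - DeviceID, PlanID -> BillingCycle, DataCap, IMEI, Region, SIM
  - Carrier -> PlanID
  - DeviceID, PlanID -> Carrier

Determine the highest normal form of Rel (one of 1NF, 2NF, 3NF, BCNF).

Candidate keys: {BillingCycle, DataCap, DeviceID}, {Carrier, DeviceID}, {DeviceID, PlanID}. Prime attributes: {BillingCycle, Carrier, DataCap, DeviceID, PlanID}.
Carrier -> PlanID: {Carrier}⁺ = {Carrier, PlanID}, which is not all of the attributes, so the left side is not a superkey — BCNF is violated.
Since {PlanID} ⊆ prime attributes and every other non-superkey FD also has a prime right side, the schema is in 3NF.

3NF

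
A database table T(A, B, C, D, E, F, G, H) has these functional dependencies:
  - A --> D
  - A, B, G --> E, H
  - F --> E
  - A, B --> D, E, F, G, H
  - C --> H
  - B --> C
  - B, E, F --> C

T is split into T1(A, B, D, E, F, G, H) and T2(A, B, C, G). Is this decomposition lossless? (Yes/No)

T1 ∩ T2 = {A, B, G}; its closure under F is {A, B, C, D, E, F, G, H}.
Since T1 ⊆ {A, B, C, D, E, F, G, H}, the intersection is a superkey of T1; the decomposition is lossless.

Yes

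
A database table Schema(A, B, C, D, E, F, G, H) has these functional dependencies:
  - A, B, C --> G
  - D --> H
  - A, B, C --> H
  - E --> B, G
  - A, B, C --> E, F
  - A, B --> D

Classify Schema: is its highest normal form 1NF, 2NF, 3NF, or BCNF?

1NF

Candidate keys: {A, B, C}, {A, C, E}. Prime attributes: {A, B, C, E}.
For D --> H we have {D}⁺ = {D, H}; {D} is not a superkey, so BCNF fails.
D --> H has non-prime {H} on the right and a non-superkey on the left, so 3NF fails.
Since {A, B} ⊂ {A, B, C} and {A, B}⁺ ⊇ {D, H} with {D, H} non-prime, there is a partial dependency; 2NF fails.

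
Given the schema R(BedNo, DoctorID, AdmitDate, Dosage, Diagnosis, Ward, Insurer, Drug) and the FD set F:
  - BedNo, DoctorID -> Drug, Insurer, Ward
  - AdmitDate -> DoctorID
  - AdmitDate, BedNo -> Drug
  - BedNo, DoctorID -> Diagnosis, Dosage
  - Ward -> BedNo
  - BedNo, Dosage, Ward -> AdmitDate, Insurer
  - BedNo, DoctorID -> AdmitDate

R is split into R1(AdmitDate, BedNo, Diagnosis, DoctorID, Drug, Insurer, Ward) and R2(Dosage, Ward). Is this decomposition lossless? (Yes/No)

The shared attributes are {Ward} and {Ward}⁺ = {BedNo, Ward}.
Neither R1 nor R2 is contained in that closure, so the decomposition is lossy.

No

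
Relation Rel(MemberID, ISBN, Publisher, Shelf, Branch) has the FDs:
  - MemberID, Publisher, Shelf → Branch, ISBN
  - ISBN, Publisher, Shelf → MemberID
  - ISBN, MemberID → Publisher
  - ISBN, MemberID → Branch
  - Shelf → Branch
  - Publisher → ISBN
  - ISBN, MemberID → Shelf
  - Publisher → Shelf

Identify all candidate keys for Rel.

{Publisher}⁺ = {Branch, ISBN, MemberID, Publisher, Shelf} — all of the relation — so {Publisher} is a candidate key.
{ISBN, MemberID}⁺ = {Branch, ISBN, MemberID, Publisher, Shelf} — all of the relation — so {ISBN, MemberID} is a candidate key.
No proper subset of any of these is a key, and no other minimal superkey exists.

{ISBN, MemberID}, {Publisher}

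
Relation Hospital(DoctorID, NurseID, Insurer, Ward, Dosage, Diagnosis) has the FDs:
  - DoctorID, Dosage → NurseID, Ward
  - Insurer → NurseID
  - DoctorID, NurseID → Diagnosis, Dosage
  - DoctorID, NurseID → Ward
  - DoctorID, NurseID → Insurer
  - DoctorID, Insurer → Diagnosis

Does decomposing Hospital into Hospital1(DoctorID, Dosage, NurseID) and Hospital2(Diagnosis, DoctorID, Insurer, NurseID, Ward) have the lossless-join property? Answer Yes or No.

Yes

The shared attributes are {DoctorID, NurseID} and {DoctorID, NurseID}⁺ = {Diagnosis, DoctorID, Dosage, Insurer, NurseID, Ward}.
Since Hospital1 ⊆ {Diagnosis, DoctorID, Dosage, Insurer, NurseID, Ward}, the intersection is a superkey of Hospital1; the decomposition is lossless.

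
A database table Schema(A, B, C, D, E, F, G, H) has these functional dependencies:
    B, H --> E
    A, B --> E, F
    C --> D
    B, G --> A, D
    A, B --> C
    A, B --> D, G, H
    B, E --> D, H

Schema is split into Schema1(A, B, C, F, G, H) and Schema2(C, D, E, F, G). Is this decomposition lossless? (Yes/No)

No

Schema1 ∩ Schema2 = {C, F, G}; its closure under F is {C, D, F, G}.
Neither Schema1 nor Schema2 is contained in that closure, so the decomposition is lossy.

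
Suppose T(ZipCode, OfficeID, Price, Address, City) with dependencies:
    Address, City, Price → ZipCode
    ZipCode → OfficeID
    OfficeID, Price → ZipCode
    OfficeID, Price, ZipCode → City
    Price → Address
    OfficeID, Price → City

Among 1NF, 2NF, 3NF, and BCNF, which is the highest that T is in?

1NF

Candidate keys: {City, Price}, {OfficeID, Price}, {Price, ZipCode}. Prime attributes: {City, OfficeID, Price, ZipCode}.
For ZipCode → OfficeID we have {ZipCode}⁺ = {OfficeID, ZipCode}; {ZipCode} is not a superkey, so BCNF fails.
Because {Address} is non-prime and the left side of Price → Address is not a superkey, the relation is not in 3NF.
The proper key subset {Price} of {City, Price} determines non-prime {Address}, so the relation is not even in 2NF.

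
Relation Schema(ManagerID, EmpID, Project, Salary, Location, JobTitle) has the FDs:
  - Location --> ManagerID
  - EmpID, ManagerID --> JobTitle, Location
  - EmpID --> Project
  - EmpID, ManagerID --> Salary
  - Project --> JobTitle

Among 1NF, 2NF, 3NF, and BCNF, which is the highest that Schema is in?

1NF

Candidate keys: {EmpID, Location}, {EmpID, ManagerID}. Prime attributes: {EmpID, Location, ManagerID}.
Location --> ManagerID breaks BCNF: {Location}⁺ = {Location, ManagerID}, so {Location} is not a superkey.
EmpID --> Project determines the non-prime attribute {Project} from a non-superkey — 3NF is violated.
{EmpID} is a proper subset of the key {EmpID, Location}, and {EmpID}⁺ contains the non-prime attributes {JobTitle, Project} — a partial dependency, so 2NF is violated.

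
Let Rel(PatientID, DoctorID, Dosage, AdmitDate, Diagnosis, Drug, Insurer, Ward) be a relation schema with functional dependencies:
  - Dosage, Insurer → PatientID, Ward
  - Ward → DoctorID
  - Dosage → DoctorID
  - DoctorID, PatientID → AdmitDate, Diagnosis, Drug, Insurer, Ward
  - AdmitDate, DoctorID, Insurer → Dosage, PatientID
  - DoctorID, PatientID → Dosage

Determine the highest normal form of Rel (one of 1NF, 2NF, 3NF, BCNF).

Candidate keys: {AdmitDate, DoctorID, Insurer}, {AdmitDate, Insurer, Ward}, {DoctorID, PatientID}, {Dosage, Insurer}, {Dosage, PatientID}, {PatientID, Ward}. Prime attributes: {AdmitDate, DoctorID, Dosage, Insurer, PatientID, Ward}.
For Ward → DoctorID we have {Ward}⁺ = {DoctorID, Ward}; {Ward} is not a superkey, so BCNF fails.
Its right-hand attributes {DoctorID} are all prime, as are those of every other non-superkey FD — the relation is in 3NF.

3NF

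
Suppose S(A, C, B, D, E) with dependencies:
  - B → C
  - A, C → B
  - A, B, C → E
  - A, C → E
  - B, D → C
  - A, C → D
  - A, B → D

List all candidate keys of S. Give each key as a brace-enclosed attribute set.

No FD produces {A}, so it must be in every candidate key.
{A, B}⁺ = {A, B, C, D, E}, which is every attribute, so {A, B} is a candidate key.
{A, C}⁺ = {A, B, C, D, E}, which is every attribute, so {A, C} is a candidate key.
These are minimal and exhaustive — every other superkey contains one of them.

{A, B}, {A, C}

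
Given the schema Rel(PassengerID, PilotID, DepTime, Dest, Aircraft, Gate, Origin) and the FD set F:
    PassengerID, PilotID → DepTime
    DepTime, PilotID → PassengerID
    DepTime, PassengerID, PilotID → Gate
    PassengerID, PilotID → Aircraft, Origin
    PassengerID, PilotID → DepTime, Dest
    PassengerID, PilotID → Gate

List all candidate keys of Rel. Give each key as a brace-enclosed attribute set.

Attributes never on any right-hand side: {PilotID} — every candidate key must contain it.
{DepTime, PilotID} is a candidate key since {DepTime, PilotID}⁺ = {Aircraft, DepTime, Dest, Gate, Origin, PassengerID, PilotID} covers every attribute.
{PassengerID, PilotID} is a candidate key since {PassengerID, PilotID}⁺ = {Aircraft, DepTime, Dest, Gate, Origin, PassengerID, PilotID} covers every attribute.
No proper subset of any of these is a key, and no other minimal superkey exists.

{DepTime, PilotID}, {PassengerID, PilotID}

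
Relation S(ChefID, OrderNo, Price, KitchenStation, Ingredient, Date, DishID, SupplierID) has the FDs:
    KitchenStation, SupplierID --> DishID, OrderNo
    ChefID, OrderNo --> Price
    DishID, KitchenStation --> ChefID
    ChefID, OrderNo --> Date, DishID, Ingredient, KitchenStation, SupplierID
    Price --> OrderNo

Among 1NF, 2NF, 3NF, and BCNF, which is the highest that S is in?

Candidate keys: {ChefID, OrderNo}, {ChefID, Price}, {DishID, KitchenStation, OrderNo}, {DishID, KitchenStation, Price}, {KitchenStation, SupplierID}. Prime attributes: {ChefID, DishID, KitchenStation, OrderNo, Price, SupplierID}.
DishID, KitchenStation --> ChefID: {DishID, KitchenStation}⁺ = {ChefID, DishID, KitchenStation}, which is not all of the attributes, so the left side is not a superkey — BCNF is violated.
Since {ChefID} ⊆ prime attributes and every other non-superkey FD also has a prime right side, the schema is in 3NF.

3NF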